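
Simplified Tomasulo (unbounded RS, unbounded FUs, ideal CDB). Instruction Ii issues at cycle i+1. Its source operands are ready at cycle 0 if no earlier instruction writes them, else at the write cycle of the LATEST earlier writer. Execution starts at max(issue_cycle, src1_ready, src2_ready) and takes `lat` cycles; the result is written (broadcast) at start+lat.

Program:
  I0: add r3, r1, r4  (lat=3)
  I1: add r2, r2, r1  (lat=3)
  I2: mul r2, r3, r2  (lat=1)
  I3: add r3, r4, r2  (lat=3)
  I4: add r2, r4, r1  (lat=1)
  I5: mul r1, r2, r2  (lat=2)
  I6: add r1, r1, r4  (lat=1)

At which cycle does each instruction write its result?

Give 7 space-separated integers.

I0 add r3: issue@1 deps=(None,None) exec_start@1 write@4
I1 add r2: issue@2 deps=(None,None) exec_start@2 write@5
I2 mul r2: issue@3 deps=(0,1) exec_start@5 write@6
I3 add r3: issue@4 deps=(None,2) exec_start@6 write@9
I4 add r2: issue@5 deps=(None,None) exec_start@5 write@6
I5 mul r1: issue@6 deps=(4,4) exec_start@6 write@8
I6 add r1: issue@7 deps=(5,None) exec_start@8 write@9

Answer: 4 5 6 9 6 8 9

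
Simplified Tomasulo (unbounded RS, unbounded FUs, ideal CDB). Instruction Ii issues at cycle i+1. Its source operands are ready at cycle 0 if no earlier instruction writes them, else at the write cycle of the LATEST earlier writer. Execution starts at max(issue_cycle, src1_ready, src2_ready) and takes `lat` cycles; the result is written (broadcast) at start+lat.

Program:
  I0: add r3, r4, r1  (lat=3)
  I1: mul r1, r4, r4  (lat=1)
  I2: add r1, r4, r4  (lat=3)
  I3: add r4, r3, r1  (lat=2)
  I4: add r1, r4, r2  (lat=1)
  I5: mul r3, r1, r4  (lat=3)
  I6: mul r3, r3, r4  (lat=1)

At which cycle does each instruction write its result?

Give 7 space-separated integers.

Answer: 4 3 6 8 9 12 13

Derivation:
I0 add r3: issue@1 deps=(None,None) exec_start@1 write@4
I1 mul r1: issue@2 deps=(None,None) exec_start@2 write@3
I2 add r1: issue@3 deps=(None,None) exec_start@3 write@6
I3 add r4: issue@4 deps=(0,2) exec_start@6 write@8
I4 add r1: issue@5 deps=(3,None) exec_start@8 write@9
I5 mul r3: issue@6 deps=(4,3) exec_start@9 write@12
I6 mul r3: issue@7 deps=(5,3) exec_start@12 write@13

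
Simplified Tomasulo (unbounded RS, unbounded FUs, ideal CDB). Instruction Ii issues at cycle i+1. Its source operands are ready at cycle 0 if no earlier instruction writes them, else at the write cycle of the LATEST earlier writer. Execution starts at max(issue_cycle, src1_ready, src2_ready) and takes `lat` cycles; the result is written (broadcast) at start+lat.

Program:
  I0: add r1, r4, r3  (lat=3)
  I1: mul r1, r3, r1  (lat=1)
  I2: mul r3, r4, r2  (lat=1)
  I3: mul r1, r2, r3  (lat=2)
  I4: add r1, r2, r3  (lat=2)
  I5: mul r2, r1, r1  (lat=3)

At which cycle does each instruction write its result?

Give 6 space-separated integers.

Answer: 4 5 4 6 7 10

Derivation:
I0 add r1: issue@1 deps=(None,None) exec_start@1 write@4
I1 mul r1: issue@2 deps=(None,0) exec_start@4 write@5
I2 mul r3: issue@3 deps=(None,None) exec_start@3 write@4
I3 mul r1: issue@4 deps=(None,2) exec_start@4 write@6
I4 add r1: issue@5 deps=(None,2) exec_start@5 write@7
I5 mul r2: issue@6 deps=(4,4) exec_start@7 write@10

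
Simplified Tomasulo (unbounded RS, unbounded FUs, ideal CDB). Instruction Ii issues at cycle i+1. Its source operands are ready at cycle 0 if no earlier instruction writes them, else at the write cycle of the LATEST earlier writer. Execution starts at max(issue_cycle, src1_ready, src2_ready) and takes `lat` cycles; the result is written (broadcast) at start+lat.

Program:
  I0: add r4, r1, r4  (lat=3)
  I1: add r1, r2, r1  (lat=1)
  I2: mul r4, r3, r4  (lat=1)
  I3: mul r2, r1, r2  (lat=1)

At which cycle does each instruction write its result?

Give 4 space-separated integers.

Answer: 4 3 5 5

Derivation:
I0 add r4: issue@1 deps=(None,None) exec_start@1 write@4
I1 add r1: issue@2 deps=(None,None) exec_start@2 write@3
I2 mul r4: issue@3 deps=(None,0) exec_start@4 write@5
I3 mul r2: issue@4 deps=(1,None) exec_start@4 write@5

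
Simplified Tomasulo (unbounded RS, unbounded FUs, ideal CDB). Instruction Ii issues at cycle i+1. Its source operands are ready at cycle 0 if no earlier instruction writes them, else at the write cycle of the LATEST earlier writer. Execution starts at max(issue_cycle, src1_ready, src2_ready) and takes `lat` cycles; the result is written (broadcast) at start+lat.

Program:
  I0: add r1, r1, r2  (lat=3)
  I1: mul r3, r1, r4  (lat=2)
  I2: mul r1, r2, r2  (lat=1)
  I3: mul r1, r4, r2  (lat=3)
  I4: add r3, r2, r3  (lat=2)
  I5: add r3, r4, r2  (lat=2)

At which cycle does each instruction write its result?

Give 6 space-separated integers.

Answer: 4 6 4 7 8 8

Derivation:
I0 add r1: issue@1 deps=(None,None) exec_start@1 write@4
I1 mul r3: issue@2 deps=(0,None) exec_start@4 write@6
I2 mul r1: issue@3 deps=(None,None) exec_start@3 write@4
I3 mul r1: issue@4 deps=(None,None) exec_start@4 write@7
I4 add r3: issue@5 deps=(None,1) exec_start@6 write@8
I5 add r3: issue@6 deps=(None,None) exec_start@6 write@8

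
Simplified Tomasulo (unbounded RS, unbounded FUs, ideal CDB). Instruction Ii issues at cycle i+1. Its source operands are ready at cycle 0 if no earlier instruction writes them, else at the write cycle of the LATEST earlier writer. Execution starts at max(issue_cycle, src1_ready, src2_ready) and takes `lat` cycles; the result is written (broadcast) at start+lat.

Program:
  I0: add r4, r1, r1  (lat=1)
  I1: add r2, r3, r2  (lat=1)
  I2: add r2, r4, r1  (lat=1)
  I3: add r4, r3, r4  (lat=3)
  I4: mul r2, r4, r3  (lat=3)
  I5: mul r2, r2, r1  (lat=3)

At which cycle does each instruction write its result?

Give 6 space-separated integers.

Answer: 2 3 4 7 10 13

Derivation:
I0 add r4: issue@1 deps=(None,None) exec_start@1 write@2
I1 add r2: issue@2 deps=(None,None) exec_start@2 write@3
I2 add r2: issue@3 deps=(0,None) exec_start@3 write@4
I3 add r4: issue@4 deps=(None,0) exec_start@4 write@7
I4 mul r2: issue@5 deps=(3,None) exec_start@7 write@10
I5 mul r2: issue@6 deps=(4,None) exec_start@10 write@13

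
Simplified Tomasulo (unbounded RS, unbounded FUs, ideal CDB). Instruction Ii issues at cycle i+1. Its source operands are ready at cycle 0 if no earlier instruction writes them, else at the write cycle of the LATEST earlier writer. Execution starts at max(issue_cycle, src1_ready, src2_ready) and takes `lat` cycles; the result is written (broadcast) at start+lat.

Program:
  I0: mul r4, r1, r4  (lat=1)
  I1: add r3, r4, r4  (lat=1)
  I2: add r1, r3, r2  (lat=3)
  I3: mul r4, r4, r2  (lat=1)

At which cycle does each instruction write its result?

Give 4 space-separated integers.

I0 mul r4: issue@1 deps=(None,None) exec_start@1 write@2
I1 add r3: issue@2 deps=(0,0) exec_start@2 write@3
I2 add r1: issue@3 deps=(1,None) exec_start@3 write@6
I3 mul r4: issue@4 deps=(0,None) exec_start@4 write@5

Answer: 2 3 6 5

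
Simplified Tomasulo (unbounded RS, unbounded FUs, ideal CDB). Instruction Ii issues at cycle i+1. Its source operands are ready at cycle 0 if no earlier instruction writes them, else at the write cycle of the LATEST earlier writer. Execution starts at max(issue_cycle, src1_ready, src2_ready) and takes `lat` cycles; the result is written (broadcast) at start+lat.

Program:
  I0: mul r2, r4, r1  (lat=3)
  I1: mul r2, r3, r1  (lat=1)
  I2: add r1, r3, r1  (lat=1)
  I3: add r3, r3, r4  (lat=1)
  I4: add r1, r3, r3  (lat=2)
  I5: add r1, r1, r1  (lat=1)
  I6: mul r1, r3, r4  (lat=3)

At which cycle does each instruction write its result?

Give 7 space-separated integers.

Answer: 4 3 4 5 7 8 10

Derivation:
I0 mul r2: issue@1 deps=(None,None) exec_start@1 write@4
I1 mul r2: issue@2 deps=(None,None) exec_start@2 write@3
I2 add r1: issue@3 deps=(None,None) exec_start@3 write@4
I3 add r3: issue@4 deps=(None,None) exec_start@4 write@5
I4 add r1: issue@5 deps=(3,3) exec_start@5 write@7
I5 add r1: issue@6 deps=(4,4) exec_start@7 write@8
I6 mul r1: issue@7 deps=(3,None) exec_start@7 write@10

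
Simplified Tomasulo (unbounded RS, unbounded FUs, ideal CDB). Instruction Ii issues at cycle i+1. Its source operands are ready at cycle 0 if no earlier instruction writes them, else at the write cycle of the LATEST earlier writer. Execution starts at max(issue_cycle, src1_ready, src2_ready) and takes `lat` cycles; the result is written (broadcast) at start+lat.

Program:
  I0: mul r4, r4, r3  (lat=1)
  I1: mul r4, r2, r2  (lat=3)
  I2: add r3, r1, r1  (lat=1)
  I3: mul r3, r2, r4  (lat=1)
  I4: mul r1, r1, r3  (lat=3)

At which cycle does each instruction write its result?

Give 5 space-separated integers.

Answer: 2 5 4 6 9

Derivation:
I0 mul r4: issue@1 deps=(None,None) exec_start@1 write@2
I1 mul r4: issue@2 deps=(None,None) exec_start@2 write@5
I2 add r3: issue@3 deps=(None,None) exec_start@3 write@4
I3 mul r3: issue@4 deps=(None,1) exec_start@5 write@6
I4 mul r1: issue@5 deps=(None,3) exec_start@6 write@9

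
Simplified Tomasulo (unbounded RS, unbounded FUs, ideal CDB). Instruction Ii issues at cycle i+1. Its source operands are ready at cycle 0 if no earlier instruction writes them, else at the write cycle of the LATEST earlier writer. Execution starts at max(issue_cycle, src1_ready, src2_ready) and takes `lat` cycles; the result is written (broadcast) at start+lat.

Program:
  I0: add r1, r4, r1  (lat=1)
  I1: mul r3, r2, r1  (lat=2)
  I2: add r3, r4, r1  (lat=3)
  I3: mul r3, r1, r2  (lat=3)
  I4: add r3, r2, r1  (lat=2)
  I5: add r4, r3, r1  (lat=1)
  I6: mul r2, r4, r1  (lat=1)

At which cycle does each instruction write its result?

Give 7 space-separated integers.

Answer: 2 4 6 7 7 8 9

Derivation:
I0 add r1: issue@1 deps=(None,None) exec_start@1 write@2
I1 mul r3: issue@2 deps=(None,0) exec_start@2 write@4
I2 add r3: issue@3 deps=(None,0) exec_start@3 write@6
I3 mul r3: issue@4 deps=(0,None) exec_start@4 write@7
I4 add r3: issue@5 deps=(None,0) exec_start@5 write@7
I5 add r4: issue@6 deps=(4,0) exec_start@7 write@8
I6 mul r2: issue@7 deps=(5,0) exec_start@8 write@9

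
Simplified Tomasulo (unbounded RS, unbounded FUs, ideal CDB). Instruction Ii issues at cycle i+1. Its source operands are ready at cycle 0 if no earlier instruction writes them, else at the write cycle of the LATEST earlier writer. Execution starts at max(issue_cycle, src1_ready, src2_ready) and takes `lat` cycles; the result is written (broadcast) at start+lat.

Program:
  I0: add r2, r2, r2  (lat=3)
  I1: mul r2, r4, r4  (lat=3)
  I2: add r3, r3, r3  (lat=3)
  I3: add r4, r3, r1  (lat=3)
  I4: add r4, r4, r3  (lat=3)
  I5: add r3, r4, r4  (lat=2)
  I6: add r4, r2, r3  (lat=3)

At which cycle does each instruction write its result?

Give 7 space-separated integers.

I0 add r2: issue@1 deps=(None,None) exec_start@1 write@4
I1 mul r2: issue@2 deps=(None,None) exec_start@2 write@5
I2 add r3: issue@3 deps=(None,None) exec_start@3 write@6
I3 add r4: issue@4 deps=(2,None) exec_start@6 write@9
I4 add r4: issue@5 deps=(3,2) exec_start@9 write@12
I5 add r3: issue@6 deps=(4,4) exec_start@12 write@14
I6 add r4: issue@7 deps=(1,5) exec_start@14 write@17

Answer: 4 5 6 9 12 14 17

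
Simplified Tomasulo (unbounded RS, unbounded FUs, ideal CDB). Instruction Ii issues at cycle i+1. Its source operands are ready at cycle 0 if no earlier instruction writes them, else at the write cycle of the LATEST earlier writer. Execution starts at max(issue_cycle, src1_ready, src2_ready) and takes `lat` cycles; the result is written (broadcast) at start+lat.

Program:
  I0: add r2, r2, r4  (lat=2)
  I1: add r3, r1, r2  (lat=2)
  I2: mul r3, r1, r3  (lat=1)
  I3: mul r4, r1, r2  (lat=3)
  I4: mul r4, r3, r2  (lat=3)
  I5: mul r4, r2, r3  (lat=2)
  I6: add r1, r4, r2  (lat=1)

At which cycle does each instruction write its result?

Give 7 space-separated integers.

I0 add r2: issue@1 deps=(None,None) exec_start@1 write@3
I1 add r3: issue@2 deps=(None,0) exec_start@3 write@5
I2 mul r3: issue@3 deps=(None,1) exec_start@5 write@6
I3 mul r4: issue@4 deps=(None,0) exec_start@4 write@7
I4 mul r4: issue@5 deps=(2,0) exec_start@6 write@9
I5 mul r4: issue@6 deps=(0,2) exec_start@6 write@8
I6 add r1: issue@7 deps=(5,0) exec_start@8 write@9

Answer: 3 5 6 7 9 8 9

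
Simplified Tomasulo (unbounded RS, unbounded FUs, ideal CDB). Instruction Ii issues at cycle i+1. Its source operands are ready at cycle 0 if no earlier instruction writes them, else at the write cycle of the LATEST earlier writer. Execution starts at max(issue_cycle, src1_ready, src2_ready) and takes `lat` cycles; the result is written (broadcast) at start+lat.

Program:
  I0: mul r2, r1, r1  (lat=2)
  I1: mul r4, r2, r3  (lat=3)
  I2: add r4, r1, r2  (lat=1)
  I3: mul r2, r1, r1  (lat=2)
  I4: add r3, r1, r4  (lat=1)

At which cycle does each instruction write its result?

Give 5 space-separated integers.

Answer: 3 6 4 6 6

Derivation:
I0 mul r2: issue@1 deps=(None,None) exec_start@1 write@3
I1 mul r4: issue@2 deps=(0,None) exec_start@3 write@6
I2 add r4: issue@3 deps=(None,0) exec_start@3 write@4
I3 mul r2: issue@4 deps=(None,None) exec_start@4 write@6
I4 add r3: issue@5 deps=(None,2) exec_start@5 write@6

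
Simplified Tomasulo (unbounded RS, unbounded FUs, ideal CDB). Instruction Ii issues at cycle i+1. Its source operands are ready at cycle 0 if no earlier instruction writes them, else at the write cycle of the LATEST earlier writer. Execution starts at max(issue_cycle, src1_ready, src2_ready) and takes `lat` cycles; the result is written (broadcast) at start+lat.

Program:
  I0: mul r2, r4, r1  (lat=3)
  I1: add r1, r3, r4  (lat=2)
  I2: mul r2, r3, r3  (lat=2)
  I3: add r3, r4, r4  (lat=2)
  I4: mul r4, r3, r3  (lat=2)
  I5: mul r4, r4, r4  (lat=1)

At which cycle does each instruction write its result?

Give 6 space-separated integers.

I0 mul r2: issue@1 deps=(None,None) exec_start@1 write@4
I1 add r1: issue@2 deps=(None,None) exec_start@2 write@4
I2 mul r2: issue@3 deps=(None,None) exec_start@3 write@5
I3 add r3: issue@4 deps=(None,None) exec_start@4 write@6
I4 mul r4: issue@5 deps=(3,3) exec_start@6 write@8
I5 mul r4: issue@6 deps=(4,4) exec_start@8 write@9

Answer: 4 4 5 6 8 9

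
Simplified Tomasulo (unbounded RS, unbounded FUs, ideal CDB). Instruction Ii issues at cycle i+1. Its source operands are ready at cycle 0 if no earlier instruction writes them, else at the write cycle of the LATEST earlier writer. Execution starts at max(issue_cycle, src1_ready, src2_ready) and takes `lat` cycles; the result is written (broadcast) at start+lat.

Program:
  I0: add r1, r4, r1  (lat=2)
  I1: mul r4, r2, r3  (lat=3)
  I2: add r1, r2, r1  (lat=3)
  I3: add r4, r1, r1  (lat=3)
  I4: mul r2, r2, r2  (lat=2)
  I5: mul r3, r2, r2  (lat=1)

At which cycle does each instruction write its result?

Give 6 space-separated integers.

I0 add r1: issue@1 deps=(None,None) exec_start@1 write@3
I1 mul r4: issue@2 deps=(None,None) exec_start@2 write@5
I2 add r1: issue@3 deps=(None,0) exec_start@3 write@6
I3 add r4: issue@4 deps=(2,2) exec_start@6 write@9
I4 mul r2: issue@5 deps=(None,None) exec_start@5 write@7
I5 mul r3: issue@6 deps=(4,4) exec_start@7 write@8

Answer: 3 5 6 9 7 8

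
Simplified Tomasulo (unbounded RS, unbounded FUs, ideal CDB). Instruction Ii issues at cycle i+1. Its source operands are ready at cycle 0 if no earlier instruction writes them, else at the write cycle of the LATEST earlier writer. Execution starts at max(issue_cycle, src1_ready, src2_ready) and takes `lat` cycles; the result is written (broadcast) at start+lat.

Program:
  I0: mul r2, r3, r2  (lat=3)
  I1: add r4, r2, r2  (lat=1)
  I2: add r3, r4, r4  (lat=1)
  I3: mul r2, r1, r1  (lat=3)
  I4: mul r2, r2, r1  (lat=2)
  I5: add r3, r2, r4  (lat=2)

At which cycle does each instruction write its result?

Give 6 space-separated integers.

I0 mul r2: issue@1 deps=(None,None) exec_start@1 write@4
I1 add r4: issue@2 deps=(0,0) exec_start@4 write@5
I2 add r3: issue@3 deps=(1,1) exec_start@5 write@6
I3 mul r2: issue@4 deps=(None,None) exec_start@4 write@7
I4 mul r2: issue@5 deps=(3,None) exec_start@7 write@9
I5 add r3: issue@6 deps=(4,1) exec_start@9 write@11

Answer: 4 5 6 7 9 11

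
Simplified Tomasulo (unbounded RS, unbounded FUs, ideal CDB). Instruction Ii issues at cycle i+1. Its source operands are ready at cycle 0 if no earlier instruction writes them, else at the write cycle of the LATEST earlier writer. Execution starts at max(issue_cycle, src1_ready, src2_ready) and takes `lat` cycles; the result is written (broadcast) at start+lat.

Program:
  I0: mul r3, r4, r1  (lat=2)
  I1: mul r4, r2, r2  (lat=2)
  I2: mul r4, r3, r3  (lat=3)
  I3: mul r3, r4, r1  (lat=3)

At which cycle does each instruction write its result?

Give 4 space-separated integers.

Answer: 3 4 6 9

Derivation:
I0 mul r3: issue@1 deps=(None,None) exec_start@1 write@3
I1 mul r4: issue@2 deps=(None,None) exec_start@2 write@4
I2 mul r4: issue@3 deps=(0,0) exec_start@3 write@6
I3 mul r3: issue@4 deps=(2,None) exec_start@6 write@9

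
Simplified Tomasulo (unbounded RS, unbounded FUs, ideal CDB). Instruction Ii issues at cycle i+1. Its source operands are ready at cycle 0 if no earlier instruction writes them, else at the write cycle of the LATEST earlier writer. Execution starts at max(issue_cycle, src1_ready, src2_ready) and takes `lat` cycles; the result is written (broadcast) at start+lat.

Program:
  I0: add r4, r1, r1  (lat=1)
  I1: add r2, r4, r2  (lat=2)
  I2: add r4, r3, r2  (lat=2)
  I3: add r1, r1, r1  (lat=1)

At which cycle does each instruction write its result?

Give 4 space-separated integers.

I0 add r4: issue@1 deps=(None,None) exec_start@1 write@2
I1 add r2: issue@2 deps=(0,None) exec_start@2 write@4
I2 add r4: issue@3 deps=(None,1) exec_start@4 write@6
I3 add r1: issue@4 deps=(None,None) exec_start@4 write@5

Answer: 2 4 6 5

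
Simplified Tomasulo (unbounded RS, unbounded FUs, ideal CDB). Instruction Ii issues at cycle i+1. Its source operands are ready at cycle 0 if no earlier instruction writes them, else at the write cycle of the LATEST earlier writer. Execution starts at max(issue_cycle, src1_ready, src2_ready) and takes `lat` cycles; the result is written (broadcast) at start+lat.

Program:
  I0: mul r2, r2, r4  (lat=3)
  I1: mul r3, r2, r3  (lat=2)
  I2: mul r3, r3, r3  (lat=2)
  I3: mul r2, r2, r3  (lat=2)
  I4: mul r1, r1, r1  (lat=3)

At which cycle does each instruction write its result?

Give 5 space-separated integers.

Answer: 4 6 8 10 8

Derivation:
I0 mul r2: issue@1 deps=(None,None) exec_start@1 write@4
I1 mul r3: issue@2 deps=(0,None) exec_start@4 write@6
I2 mul r3: issue@3 deps=(1,1) exec_start@6 write@8
I3 mul r2: issue@4 deps=(0,2) exec_start@8 write@10
I4 mul r1: issue@5 deps=(None,None) exec_start@5 write@8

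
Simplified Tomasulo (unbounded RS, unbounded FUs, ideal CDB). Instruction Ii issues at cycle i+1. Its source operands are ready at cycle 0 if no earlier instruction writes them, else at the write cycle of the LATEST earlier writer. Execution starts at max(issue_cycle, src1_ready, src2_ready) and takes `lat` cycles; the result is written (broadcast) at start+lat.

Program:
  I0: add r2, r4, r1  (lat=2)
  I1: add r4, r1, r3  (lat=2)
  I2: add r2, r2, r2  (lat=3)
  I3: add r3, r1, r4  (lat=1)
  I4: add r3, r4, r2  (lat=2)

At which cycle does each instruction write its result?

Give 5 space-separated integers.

Answer: 3 4 6 5 8

Derivation:
I0 add r2: issue@1 deps=(None,None) exec_start@1 write@3
I1 add r4: issue@2 deps=(None,None) exec_start@2 write@4
I2 add r2: issue@3 deps=(0,0) exec_start@3 write@6
I3 add r3: issue@4 deps=(None,1) exec_start@4 write@5
I4 add r3: issue@5 deps=(1,2) exec_start@6 write@8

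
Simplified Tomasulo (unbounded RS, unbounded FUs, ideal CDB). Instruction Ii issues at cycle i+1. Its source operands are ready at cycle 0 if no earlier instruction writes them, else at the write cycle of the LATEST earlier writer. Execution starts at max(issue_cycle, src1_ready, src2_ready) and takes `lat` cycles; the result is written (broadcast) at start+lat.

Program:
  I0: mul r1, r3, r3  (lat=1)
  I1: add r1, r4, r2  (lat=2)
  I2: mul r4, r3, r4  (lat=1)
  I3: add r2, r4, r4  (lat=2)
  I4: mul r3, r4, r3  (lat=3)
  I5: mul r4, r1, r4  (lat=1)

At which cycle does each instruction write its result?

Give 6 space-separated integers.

Answer: 2 4 4 6 8 7

Derivation:
I0 mul r1: issue@1 deps=(None,None) exec_start@1 write@2
I1 add r1: issue@2 deps=(None,None) exec_start@2 write@4
I2 mul r4: issue@3 deps=(None,None) exec_start@3 write@4
I3 add r2: issue@4 deps=(2,2) exec_start@4 write@6
I4 mul r3: issue@5 deps=(2,None) exec_start@5 write@8
I5 mul r4: issue@6 deps=(1,2) exec_start@6 write@7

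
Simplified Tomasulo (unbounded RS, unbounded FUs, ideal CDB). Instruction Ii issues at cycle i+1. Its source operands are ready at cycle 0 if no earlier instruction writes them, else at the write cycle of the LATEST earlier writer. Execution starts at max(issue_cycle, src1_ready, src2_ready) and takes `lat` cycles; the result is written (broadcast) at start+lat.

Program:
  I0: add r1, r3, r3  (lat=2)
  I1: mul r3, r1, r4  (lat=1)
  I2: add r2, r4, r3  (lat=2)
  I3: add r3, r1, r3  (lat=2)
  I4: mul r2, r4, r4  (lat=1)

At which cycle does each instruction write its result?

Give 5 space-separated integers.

I0 add r1: issue@1 deps=(None,None) exec_start@1 write@3
I1 mul r3: issue@2 deps=(0,None) exec_start@3 write@4
I2 add r2: issue@3 deps=(None,1) exec_start@4 write@6
I3 add r3: issue@4 deps=(0,1) exec_start@4 write@6
I4 mul r2: issue@5 deps=(None,None) exec_start@5 write@6

Answer: 3 4 6 6 6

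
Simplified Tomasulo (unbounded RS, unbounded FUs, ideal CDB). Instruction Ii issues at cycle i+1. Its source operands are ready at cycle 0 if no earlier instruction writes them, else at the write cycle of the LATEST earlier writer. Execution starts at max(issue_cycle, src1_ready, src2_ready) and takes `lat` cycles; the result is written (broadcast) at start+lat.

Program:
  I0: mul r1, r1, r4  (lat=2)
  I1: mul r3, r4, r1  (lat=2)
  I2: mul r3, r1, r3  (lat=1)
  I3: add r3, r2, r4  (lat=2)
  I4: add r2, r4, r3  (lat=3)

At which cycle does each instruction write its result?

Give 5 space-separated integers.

Answer: 3 5 6 6 9

Derivation:
I0 mul r1: issue@1 deps=(None,None) exec_start@1 write@3
I1 mul r3: issue@2 deps=(None,0) exec_start@3 write@5
I2 mul r3: issue@3 deps=(0,1) exec_start@5 write@6
I3 add r3: issue@4 deps=(None,None) exec_start@4 write@6
I4 add r2: issue@5 deps=(None,3) exec_start@6 write@9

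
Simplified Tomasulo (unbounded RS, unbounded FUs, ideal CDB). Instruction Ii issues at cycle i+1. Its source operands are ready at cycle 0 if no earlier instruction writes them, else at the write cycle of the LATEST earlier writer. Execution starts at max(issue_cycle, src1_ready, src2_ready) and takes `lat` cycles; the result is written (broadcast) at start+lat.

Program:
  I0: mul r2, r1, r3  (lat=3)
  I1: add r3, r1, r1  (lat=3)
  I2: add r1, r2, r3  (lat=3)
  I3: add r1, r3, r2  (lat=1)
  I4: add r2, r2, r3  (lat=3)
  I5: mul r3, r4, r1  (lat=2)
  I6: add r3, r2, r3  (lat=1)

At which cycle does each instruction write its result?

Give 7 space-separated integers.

I0 mul r2: issue@1 deps=(None,None) exec_start@1 write@4
I1 add r3: issue@2 deps=(None,None) exec_start@2 write@5
I2 add r1: issue@3 deps=(0,1) exec_start@5 write@8
I3 add r1: issue@4 deps=(1,0) exec_start@5 write@6
I4 add r2: issue@5 deps=(0,1) exec_start@5 write@8
I5 mul r3: issue@6 deps=(None,3) exec_start@6 write@8
I6 add r3: issue@7 deps=(4,5) exec_start@8 write@9

Answer: 4 5 8 6 8 8 9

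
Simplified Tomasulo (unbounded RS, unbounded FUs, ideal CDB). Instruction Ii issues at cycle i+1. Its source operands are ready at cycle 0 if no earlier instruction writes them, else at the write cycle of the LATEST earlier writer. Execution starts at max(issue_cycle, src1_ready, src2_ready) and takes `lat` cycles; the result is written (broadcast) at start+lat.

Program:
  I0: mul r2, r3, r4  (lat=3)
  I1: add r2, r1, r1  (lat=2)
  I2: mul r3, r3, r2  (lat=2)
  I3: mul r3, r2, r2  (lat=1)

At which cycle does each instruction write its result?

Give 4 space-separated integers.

Answer: 4 4 6 5

Derivation:
I0 mul r2: issue@1 deps=(None,None) exec_start@1 write@4
I1 add r2: issue@2 deps=(None,None) exec_start@2 write@4
I2 mul r3: issue@3 deps=(None,1) exec_start@4 write@6
I3 mul r3: issue@4 deps=(1,1) exec_start@4 write@5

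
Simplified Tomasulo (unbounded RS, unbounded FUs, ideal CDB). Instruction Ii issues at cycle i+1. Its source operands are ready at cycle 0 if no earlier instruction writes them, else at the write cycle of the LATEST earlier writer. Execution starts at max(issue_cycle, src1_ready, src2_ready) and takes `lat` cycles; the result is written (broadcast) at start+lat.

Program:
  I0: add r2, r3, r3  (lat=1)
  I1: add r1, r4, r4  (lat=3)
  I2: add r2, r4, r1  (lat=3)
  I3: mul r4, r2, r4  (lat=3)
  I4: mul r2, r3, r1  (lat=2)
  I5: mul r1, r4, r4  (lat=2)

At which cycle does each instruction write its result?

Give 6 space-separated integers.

Answer: 2 5 8 11 7 13

Derivation:
I0 add r2: issue@1 deps=(None,None) exec_start@1 write@2
I1 add r1: issue@2 deps=(None,None) exec_start@2 write@5
I2 add r2: issue@3 deps=(None,1) exec_start@5 write@8
I3 mul r4: issue@4 deps=(2,None) exec_start@8 write@11
I4 mul r2: issue@5 deps=(None,1) exec_start@5 write@7
I5 mul r1: issue@6 deps=(3,3) exec_start@11 write@13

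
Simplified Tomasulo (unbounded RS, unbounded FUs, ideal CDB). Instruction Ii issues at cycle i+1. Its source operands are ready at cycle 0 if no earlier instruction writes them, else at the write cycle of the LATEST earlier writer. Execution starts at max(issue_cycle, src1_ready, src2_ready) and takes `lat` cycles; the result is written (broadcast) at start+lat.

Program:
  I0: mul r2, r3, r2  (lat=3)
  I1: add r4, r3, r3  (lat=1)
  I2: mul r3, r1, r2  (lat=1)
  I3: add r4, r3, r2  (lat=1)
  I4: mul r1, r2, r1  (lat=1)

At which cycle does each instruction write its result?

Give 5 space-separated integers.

I0 mul r2: issue@1 deps=(None,None) exec_start@1 write@4
I1 add r4: issue@2 deps=(None,None) exec_start@2 write@3
I2 mul r3: issue@3 deps=(None,0) exec_start@4 write@5
I3 add r4: issue@4 deps=(2,0) exec_start@5 write@6
I4 mul r1: issue@5 deps=(0,None) exec_start@5 write@6

Answer: 4 3 5 6 6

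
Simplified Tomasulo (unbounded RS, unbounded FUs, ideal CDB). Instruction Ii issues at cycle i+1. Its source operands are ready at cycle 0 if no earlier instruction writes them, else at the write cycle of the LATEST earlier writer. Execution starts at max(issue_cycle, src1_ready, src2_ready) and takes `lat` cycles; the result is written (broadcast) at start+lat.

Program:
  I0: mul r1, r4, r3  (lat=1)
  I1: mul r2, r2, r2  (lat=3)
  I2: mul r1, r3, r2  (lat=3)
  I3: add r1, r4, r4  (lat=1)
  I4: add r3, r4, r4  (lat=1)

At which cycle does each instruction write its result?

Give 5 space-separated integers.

I0 mul r1: issue@1 deps=(None,None) exec_start@1 write@2
I1 mul r2: issue@2 deps=(None,None) exec_start@2 write@5
I2 mul r1: issue@3 deps=(None,1) exec_start@5 write@8
I3 add r1: issue@4 deps=(None,None) exec_start@4 write@5
I4 add r3: issue@5 deps=(None,None) exec_start@5 write@6

Answer: 2 5 8 5 6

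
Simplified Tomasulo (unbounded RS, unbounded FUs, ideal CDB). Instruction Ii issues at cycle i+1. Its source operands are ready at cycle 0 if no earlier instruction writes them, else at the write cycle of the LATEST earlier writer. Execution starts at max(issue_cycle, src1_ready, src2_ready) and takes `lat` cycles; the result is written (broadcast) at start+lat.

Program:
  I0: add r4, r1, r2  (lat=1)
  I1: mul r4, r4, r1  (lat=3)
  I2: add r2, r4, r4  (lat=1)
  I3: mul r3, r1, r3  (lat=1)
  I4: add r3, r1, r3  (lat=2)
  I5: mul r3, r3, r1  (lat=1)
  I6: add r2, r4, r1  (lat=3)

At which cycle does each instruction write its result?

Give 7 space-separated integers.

Answer: 2 5 6 5 7 8 10

Derivation:
I0 add r4: issue@1 deps=(None,None) exec_start@1 write@2
I1 mul r4: issue@2 deps=(0,None) exec_start@2 write@5
I2 add r2: issue@3 deps=(1,1) exec_start@5 write@6
I3 mul r3: issue@4 deps=(None,None) exec_start@4 write@5
I4 add r3: issue@5 deps=(None,3) exec_start@5 write@7
I5 mul r3: issue@6 deps=(4,None) exec_start@7 write@8
I6 add r2: issue@7 deps=(1,None) exec_start@7 write@10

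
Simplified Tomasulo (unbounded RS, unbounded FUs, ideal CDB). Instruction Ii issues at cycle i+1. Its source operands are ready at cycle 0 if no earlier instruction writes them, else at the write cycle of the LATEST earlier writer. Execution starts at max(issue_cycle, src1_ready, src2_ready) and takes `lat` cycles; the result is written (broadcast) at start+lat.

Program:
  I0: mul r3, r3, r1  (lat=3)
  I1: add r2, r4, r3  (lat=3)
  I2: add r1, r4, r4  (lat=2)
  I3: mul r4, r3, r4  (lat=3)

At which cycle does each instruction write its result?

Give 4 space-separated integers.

I0 mul r3: issue@1 deps=(None,None) exec_start@1 write@4
I1 add r2: issue@2 deps=(None,0) exec_start@4 write@7
I2 add r1: issue@3 deps=(None,None) exec_start@3 write@5
I3 mul r4: issue@4 deps=(0,None) exec_start@4 write@7

Answer: 4 7 5 7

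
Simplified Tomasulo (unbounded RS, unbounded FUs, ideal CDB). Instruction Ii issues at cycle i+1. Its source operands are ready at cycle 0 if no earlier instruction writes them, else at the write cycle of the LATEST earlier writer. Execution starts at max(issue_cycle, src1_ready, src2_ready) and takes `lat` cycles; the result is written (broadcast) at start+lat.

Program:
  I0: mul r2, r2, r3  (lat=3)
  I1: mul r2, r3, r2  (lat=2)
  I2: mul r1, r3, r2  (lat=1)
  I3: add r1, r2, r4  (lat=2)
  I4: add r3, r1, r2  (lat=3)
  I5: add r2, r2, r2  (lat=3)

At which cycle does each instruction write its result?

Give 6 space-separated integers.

I0 mul r2: issue@1 deps=(None,None) exec_start@1 write@4
I1 mul r2: issue@2 deps=(None,0) exec_start@4 write@6
I2 mul r1: issue@3 deps=(None,1) exec_start@6 write@7
I3 add r1: issue@4 deps=(1,None) exec_start@6 write@8
I4 add r3: issue@5 deps=(3,1) exec_start@8 write@11
I5 add r2: issue@6 deps=(1,1) exec_start@6 write@9

Answer: 4 6 7 8 11 9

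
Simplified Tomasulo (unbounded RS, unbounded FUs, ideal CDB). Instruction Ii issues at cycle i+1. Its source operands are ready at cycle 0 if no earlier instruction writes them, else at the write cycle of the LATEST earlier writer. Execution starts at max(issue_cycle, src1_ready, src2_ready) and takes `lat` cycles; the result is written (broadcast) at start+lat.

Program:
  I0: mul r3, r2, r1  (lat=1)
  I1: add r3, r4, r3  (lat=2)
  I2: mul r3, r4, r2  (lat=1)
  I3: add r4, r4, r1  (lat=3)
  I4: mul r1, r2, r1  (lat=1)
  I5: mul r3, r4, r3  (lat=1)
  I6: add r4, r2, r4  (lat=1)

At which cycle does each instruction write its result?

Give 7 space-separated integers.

Answer: 2 4 4 7 6 8 8

Derivation:
I0 mul r3: issue@1 deps=(None,None) exec_start@1 write@2
I1 add r3: issue@2 deps=(None,0) exec_start@2 write@4
I2 mul r3: issue@3 deps=(None,None) exec_start@3 write@4
I3 add r4: issue@4 deps=(None,None) exec_start@4 write@7
I4 mul r1: issue@5 deps=(None,None) exec_start@5 write@6
I5 mul r3: issue@6 deps=(3,2) exec_start@7 write@8
I6 add r4: issue@7 deps=(None,3) exec_start@7 write@8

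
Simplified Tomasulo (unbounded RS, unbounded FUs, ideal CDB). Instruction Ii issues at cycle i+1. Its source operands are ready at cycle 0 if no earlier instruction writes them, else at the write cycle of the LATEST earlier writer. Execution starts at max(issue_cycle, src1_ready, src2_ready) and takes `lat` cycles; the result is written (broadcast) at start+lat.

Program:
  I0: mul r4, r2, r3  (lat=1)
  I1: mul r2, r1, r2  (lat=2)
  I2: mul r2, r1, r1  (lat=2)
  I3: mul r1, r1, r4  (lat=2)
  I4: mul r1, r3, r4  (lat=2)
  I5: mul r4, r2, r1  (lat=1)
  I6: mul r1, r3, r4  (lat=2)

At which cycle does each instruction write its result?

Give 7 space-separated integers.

Answer: 2 4 5 6 7 8 10

Derivation:
I0 mul r4: issue@1 deps=(None,None) exec_start@1 write@2
I1 mul r2: issue@2 deps=(None,None) exec_start@2 write@4
I2 mul r2: issue@3 deps=(None,None) exec_start@3 write@5
I3 mul r1: issue@4 deps=(None,0) exec_start@4 write@6
I4 mul r1: issue@5 deps=(None,0) exec_start@5 write@7
I5 mul r4: issue@6 deps=(2,4) exec_start@7 write@8
I6 mul r1: issue@7 deps=(None,5) exec_start@8 write@10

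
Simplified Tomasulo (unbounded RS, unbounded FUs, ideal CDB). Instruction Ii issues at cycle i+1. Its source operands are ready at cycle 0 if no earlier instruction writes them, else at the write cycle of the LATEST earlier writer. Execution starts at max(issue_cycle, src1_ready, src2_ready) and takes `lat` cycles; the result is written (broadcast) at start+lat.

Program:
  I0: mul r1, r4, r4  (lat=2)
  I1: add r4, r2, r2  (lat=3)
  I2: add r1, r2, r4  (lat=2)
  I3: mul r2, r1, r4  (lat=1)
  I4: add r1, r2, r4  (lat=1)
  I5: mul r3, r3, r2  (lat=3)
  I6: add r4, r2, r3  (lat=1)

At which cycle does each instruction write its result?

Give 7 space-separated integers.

I0 mul r1: issue@1 deps=(None,None) exec_start@1 write@3
I1 add r4: issue@2 deps=(None,None) exec_start@2 write@5
I2 add r1: issue@3 deps=(None,1) exec_start@5 write@7
I3 mul r2: issue@4 deps=(2,1) exec_start@7 write@8
I4 add r1: issue@5 deps=(3,1) exec_start@8 write@9
I5 mul r3: issue@6 deps=(None,3) exec_start@8 write@11
I6 add r4: issue@7 deps=(3,5) exec_start@11 write@12

Answer: 3 5 7 8 9 11 12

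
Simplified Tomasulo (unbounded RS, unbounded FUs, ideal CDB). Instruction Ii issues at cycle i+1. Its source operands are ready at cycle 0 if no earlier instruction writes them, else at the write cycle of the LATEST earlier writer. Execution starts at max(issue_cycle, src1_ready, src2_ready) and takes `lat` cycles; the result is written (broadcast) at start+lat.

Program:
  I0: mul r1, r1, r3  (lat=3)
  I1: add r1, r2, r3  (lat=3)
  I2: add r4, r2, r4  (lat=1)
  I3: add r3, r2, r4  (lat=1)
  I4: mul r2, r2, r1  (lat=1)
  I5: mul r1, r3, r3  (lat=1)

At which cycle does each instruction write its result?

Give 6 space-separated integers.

I0 mul r1: issue@1 deps=(None,None) exec_start@1 write@4
I1 add r1: issue@2 deps=(None,None) exec_start@2 write@5
I2 add r4: issue@3 deps=(None,None) exec_start@3 write@4
I3 add r3: issue@4 deps=(None,2) exec_start@4 write@5
I4 mul r2: issue@5 deps=(None,1) exec_start@5 write@6
I5 mul r1: issue@6 deps=(3,3) exec_start@6 write@7

Answer: 4 5 4 5 6 7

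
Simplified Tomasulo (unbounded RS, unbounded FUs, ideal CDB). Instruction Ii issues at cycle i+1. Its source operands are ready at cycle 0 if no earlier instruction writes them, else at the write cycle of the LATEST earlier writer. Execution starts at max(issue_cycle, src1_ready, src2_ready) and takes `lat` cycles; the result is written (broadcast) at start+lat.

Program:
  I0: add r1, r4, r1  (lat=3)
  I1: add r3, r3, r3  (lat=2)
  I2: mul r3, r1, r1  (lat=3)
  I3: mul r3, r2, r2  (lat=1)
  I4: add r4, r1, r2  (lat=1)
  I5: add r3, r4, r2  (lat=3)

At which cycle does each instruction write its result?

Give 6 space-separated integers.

Answer: 4 4 7 5 6 9

Derivation:
I0 add r1: issue@1 deps=(None,None) exec_start@1 write@4
I1 add r3: issue@2 deps=(None,None) exec_start@2 write@4
I2 mul r3: issue@3 deps=(0,0) exec_start@4 write@7
I3 mul r3: issue@4 deps=(None,None) exec_start@4 write@5
I4 add r4: issue@5 deps=(0,None) exec_start@5 write@6
I5 add r3: issue@6 deps=(4,None) exec_start@6 write@9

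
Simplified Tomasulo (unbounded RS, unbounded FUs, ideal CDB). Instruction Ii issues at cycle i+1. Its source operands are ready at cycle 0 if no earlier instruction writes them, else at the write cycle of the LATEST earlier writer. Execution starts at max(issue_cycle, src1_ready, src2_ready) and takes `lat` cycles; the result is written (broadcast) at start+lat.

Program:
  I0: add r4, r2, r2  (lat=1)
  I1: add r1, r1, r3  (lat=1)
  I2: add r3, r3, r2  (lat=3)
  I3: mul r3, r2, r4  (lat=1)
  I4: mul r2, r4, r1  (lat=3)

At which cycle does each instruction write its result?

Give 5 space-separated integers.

I0 add r4: issue@1 deps=(None,None) exec_start@1 write@2
I1 add r1: issue@2 deps=(None,None) exec_start@2 write@3
I2 add r3: issue@3 deps=(None,None) exec_start@3 write@6
I3 mul r3: issue@4 deps=(None,0) exec_start@4 write@5
I4 mul r2: issue@5 deps=(0,1) exec_start@5 write@8

Answer: 2 3 6 5 8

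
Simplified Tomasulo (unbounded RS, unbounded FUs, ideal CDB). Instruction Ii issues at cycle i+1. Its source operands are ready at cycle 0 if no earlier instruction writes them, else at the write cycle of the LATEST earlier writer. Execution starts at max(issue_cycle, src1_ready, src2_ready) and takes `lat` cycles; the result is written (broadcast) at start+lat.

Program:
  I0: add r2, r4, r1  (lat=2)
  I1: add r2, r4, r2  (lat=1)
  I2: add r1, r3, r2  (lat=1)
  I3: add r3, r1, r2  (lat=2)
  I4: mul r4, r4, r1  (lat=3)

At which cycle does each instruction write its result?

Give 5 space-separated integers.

Answer: 3 4 5 7 8

Derivation:
I0 add r2: issue@1 deps=(None,None) exec_start@1 write@3
I1 add r2: issue@2 deps=(None,0) exec_start@3 write@4
I2 add r1: issue@3 deps=(None,1) exec_start@4 write@5
I3 add r3: issue@4 deps=(2,1) exec_start@5 write@7
I4 mul r4: issue@5 deps=(None,2) exec_start@5 write@8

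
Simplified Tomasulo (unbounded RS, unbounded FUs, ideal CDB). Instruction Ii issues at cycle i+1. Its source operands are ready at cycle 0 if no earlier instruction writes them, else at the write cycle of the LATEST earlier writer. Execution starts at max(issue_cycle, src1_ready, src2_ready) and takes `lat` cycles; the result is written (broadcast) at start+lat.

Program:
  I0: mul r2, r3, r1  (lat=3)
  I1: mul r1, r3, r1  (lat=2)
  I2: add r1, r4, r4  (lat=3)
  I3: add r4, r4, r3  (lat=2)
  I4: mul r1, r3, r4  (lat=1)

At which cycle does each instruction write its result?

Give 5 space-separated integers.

I0 mul r2: issue@1 deps=(None,None) exec_start@1 write@4
I1 mul r1: issue@2 deps=(None,None) exec_start@2 write@4
I2 add r1: issue@3 deps=(None,None) exec_start@3 write@6
I3 add r4: issue@4 deps=(None,None) exec_start@4 write@6
I4 mul r1: issue@5 deps=(None,3) exec_start@6 write@7

Answer: 4 4 6 6 7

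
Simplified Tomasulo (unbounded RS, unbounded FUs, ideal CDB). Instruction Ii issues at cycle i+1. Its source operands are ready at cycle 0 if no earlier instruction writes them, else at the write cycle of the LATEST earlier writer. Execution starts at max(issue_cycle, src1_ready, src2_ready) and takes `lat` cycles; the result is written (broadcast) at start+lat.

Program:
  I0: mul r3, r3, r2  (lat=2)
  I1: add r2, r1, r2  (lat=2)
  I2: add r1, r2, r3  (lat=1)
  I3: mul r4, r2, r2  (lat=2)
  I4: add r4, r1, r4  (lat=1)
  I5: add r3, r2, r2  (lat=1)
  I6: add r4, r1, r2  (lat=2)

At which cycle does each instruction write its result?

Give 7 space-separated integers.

Answer: 3 4 5 6 7 7 9

Derivation:
I0 mul r3: issue@1 deps=(None,None) exec_start@1 write@3
I1 add r2: issue@2 deps=(None,None) exec_start@2 write@4
I2 add r1: issue@3 deps=(1,0) exec_start@4 write@5
I3 mul r4: issue@4 deps=(1,1) exec_start@4 write@6
I4 add r4: issue@5 deps=(2,3) exec_start@6 write@7
I5 add r3: issue@6 deps=(1,1) exec_start@6 write@7
I6 add r4: issue@7 deps=(2,1) exec_start@7 write@9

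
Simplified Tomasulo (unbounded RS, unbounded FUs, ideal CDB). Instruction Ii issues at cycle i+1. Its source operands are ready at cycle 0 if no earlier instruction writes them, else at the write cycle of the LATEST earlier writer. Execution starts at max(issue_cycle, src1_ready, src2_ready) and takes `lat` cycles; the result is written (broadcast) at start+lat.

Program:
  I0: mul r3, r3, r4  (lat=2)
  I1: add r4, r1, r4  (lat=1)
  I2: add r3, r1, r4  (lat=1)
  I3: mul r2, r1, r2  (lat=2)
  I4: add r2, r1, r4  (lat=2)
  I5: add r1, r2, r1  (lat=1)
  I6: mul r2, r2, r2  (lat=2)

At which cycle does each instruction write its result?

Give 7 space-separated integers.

I0 mul r3: issue@1 deps=(None,None) exec_start@1 write@3
I1 add r4: issue@2 deps=(None,None) exec_start@2 write@3
I2 add r3: issue@3 deps=(None,1) exec_start@3 write@4
I3 mul r2: issue@4 deps=(None,None) exec_start@4 write@6
I4 add r2: issue@5 deps=(None,1) exec_start@5 write@7
I5 add r1: issue@6 deps=(4,None) exec_start@7 write@8
I6 mul r2: issue@7 deps=(4,4) exec_start@7 write@9

Answer: 3 3 4 6 7 8 9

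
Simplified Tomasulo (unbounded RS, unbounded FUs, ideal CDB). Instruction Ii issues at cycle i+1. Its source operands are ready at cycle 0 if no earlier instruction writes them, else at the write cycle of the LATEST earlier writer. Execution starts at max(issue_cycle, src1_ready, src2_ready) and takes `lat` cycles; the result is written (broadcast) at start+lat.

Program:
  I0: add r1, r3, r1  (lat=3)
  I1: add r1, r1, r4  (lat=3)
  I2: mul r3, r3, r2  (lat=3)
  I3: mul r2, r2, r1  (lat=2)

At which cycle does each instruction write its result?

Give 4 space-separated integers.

I0 add r1: issue@1 deps=(None,None) exec_start@1 write@4
I1 add r1: issue@2 deps=(0,None) exec_start@4 write@7
I2 mul r3: issue@3 deps=(None,None) exec_start@3 write@6
I3 mul r2: issue@4 deps=(None,1) exec_start@7 write@9

Answer: 4 7 6 9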